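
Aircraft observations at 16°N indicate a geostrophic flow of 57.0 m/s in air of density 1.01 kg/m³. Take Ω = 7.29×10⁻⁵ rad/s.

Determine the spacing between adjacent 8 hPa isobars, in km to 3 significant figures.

346 km

Coriolis parameter at 16°N:
f = 2Ω sin φ = 2 × 7.29×10⁻⁵ × sin 16° = 4.02×10⁻⁵ s⁻¹
Geostrophic balance rearranged: |∂P/∂n| = f ρ V_g
|∂P/∂n| = 4.02×10⁻⁵ × 1.01 × 57.0 = 2.31×10⁻³ Pa/m
Isobar spacing: Δn = ΔP/|∂P/∂n| = 800 Pa / 2.31×10⁻³ Pa/m = 345779 m ≈ 346 km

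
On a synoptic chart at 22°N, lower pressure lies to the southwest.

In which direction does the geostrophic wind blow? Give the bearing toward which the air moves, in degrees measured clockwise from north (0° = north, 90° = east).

315°

The pressure-gradient force points toward the southwest (bearing 225°).
Geostrophic balance: in the Northern Hemisphere the Coriolis force deflects motion to the right, so the geostrophic wind blows 90° to the right of the pressure-gradient force (low pressure on the left).
Rotating 225° by 90° clockwise gives 315° — the wind blows toward the northwest.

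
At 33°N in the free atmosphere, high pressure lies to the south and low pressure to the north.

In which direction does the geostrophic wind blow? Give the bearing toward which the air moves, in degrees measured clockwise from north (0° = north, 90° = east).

The pressure-gradient force points toward the north (bearing 000°).
Geostrophic balance: in the Northern Hemisphere the Coriolis force deflects motion to the right, so the geostrophic wind blows 90° to the right of the pressure-gradient force (low pressure on the left).
Rotating 000° by 90° clockwise gives 090° — the wind blows toward the east.

090°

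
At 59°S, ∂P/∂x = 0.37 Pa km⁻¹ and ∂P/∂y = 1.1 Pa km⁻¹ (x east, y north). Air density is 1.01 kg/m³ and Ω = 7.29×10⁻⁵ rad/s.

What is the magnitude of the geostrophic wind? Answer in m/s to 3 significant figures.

Coriolis parameter at 59°S:
f = 2Ω sin φ = 2 × 7.29×10⁻⁵ × sin 59° = 1.25×10⁻⁴ s⁻¹
In the Southern Hemisphere f is negative: f = −1.25×10⁻⁴ s⁻¹.
Component geostrophic relations (x east, y north):
u_g = −(1/(fρ)) ∂P/∂y,  v_g = (1/(fρ)) ∂P/∂x
u_g = −(1.1×10⁻³)/(−1.25×10⁻⁴ × 1.01) = 8.71 m/s;  v_g = (0.37×10⁻³)/(−1.25×10⁻⁴ × 1.01) = −2.93 m/s
|V_g| = √(u_g² + v_g²) = 9.19 m/s

9.19 m/s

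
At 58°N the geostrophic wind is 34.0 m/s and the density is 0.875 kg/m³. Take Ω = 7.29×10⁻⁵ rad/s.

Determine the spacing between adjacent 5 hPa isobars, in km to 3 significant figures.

Coriolis parameter at 58°N:
f = 2Ω sin φ = 2 × 7.29×10⁻⁵ × sin 58° = 1.24×10⁻⁴ s⁻¹
Geostrophic balance rearranged: |∂P/∂n| = f ρ V_g
|∂P/∂n| = 1.24×10⁻⁴ × 0.875 × 34.0 = 3.68×10⁻³ Pa/m
Isobar spacing: Δn = ΔP/|∂P/∂n| = 500 Pa / 3.68×10⁻³ Pa/m = 135927 m ≈ 136 km

136 km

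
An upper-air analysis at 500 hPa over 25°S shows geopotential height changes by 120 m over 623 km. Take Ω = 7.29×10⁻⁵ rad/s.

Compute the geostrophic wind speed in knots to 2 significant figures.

Coriolis parameter at 25°S:
f = 2Ω sin φ = 2 × 7.29×10⁻⁵ × sin 25° = 6.16×10⁻⁵ s⁻¹
Height gradient: |∂Z/∂n| = 120 m / 623000 m = 1.93×10⁻⁴
On a pressure surface, geostrophic balance gives V_g = (g/f)|∂Z/∂n|:
V_g = 9.81 × 1.93×10⁻⁴ / 6.16×10⁻⁵ = 30.7 m/s
Converting: 30.7 m/s × 1.944 = 60 knots

60 knots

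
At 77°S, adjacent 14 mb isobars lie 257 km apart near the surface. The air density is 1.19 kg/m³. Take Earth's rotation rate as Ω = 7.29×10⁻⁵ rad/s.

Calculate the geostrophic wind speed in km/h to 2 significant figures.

Coriolis parameter at 77°S:
f = 2Ω sin φ = 2 × 7.29×10⁻⁵ × sin 77° = 1.42×10⁻⁴ s⁻¹
Pressure gradient: |∂P/∂n| = 1400 Pa / 257000 m = 5.45×10⁻³ Pa/m
Geostrophic balance (pressure-gradient force = Coriolis force):
V_g = (1/(fρ)) |∂P/∂n| = 5.45×10⁻³ / (1.42×10⁻⁴ × 1.19) = 32.2 m/s
Converting: 32.2 m/s × 3.6 = 120 km/h

120 km/h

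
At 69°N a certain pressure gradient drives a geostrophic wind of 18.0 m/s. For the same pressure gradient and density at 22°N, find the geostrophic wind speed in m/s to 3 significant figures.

44.9 m/s

With the same pressure gradient and density, V_g ∝ 1/f ∝ 1/sin φ.
V₂ = V₁ · sin φ₁ / sin φ₂ = 18.0 × sin 69° / sin 22°
V₂ = 18.0 × 0.9336/0.3746 = 44.9 m/s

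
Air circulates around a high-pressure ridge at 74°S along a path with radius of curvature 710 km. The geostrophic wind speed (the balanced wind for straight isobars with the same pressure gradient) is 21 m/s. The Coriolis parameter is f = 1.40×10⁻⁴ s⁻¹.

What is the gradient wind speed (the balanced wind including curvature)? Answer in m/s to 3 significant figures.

30.1 m/s

Around a high, pressure-gradient force acts outward with centrifugal, so Coriolis balances both:
fV = (1/ρ)|∂P/∂n| + V²/R  →  V² − fR·V + fR·V_g = 0
With fR = 1.40×10⁻⁴ × 710×10³ m = 99.4 m/s:
V = [fR − √((fR)² − 4 fR V_g)]/2 = [99.4 − √(99.4² − 4×99.4×21)]/2 = 30.1 m/s
Supergeostrophic (V > V_g = 21 m/s), as expected around a high.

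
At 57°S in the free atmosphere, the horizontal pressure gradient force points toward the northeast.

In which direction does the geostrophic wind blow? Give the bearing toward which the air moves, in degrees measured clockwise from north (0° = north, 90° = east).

315°

The pressure-gradient force points toward the northeast (bearing 045°).
Geostrophic balance: in the Southern Hemisphere the Coriolis force deflects motion to the left, so the geostrophic wind blows 90° to the left of the pressure-gradient force (low pressure on the right).
Rotating 045° by 90° counterclockwise gives 315° — the wind blows toward the northwest.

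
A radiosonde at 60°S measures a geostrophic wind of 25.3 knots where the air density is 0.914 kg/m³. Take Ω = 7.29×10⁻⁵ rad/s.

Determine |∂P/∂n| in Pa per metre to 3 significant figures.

1.50×10⁻³ Pa/m

Coriolis parameter at 60°S:
f = 2Ω sin φ = 2 × 7.29×10⁻⁵ × sin 60° = 1.26×10⁻⁴ s⁻¹
Wind speed in SI: 25.3 knots = 13.0 m/s
Geostrophic balance rearranged: |∂P/∂n| = f ρ V_g
|∂P/∂n| = 1.26×10⁻⁴ × 0.914 × 13.0 = 1.50×10⁻³ Pa/m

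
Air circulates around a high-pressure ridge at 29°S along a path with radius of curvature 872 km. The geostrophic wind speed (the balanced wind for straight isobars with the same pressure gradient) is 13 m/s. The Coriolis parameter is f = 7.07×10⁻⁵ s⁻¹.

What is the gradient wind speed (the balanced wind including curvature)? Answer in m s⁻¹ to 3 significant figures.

18.6 m s⁻¹

Around a high, pressure-gradient force acts outward with centrifugal, so Coriolis balances both:
fV = (1/ρ)|∂P/∂n| + V²/R  →  V² − fR·V + fR·V_g = 0
With fR = 7.07×10⁻⁵ × 872×10³ m = 61.7 m/s:
V = [fR − √((fR)² − 4 fR V_g)]/2 = [61.7 − √(61.7² − 4×61.7×13)]/2 = 18.6 m/s
Supergeostrophic (V > V_g = 13 m/s), as expected around a high.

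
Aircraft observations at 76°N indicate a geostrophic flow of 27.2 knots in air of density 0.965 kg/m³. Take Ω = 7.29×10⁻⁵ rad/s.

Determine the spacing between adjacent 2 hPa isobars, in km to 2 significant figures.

Coriolis parameter at 76°N:
f = 2Ω sin φ = 2 × 7.29×10⁻⁵ × sin 76° = 1.41×10⁻⁴ s⁻¹
Wind speed in SI: 27.2 knots = 14.0 m/s
Geostrophic balance rearranged: |∂P/∂n| = f ρ V_g
|∂P/∂n| = 1.41×10⁻⁴ × 0.965 × 14.0 = 1.91×10⁻³ Pa/m
Isobar spacing: Δn = ΔP/|∂P/∂n| = 200 Pa / 1.91×10⁻³ Pa/m = 104697 m ≈ 100 km

100 km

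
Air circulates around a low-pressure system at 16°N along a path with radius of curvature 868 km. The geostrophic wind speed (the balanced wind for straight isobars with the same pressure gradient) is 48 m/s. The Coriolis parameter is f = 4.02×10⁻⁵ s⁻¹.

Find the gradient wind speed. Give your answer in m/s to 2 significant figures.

27 m/s

Around a low, centrifugal force acts outward with Coriolis, so pressure-gradient force balances both:
(1/ρ)|∂P/∂n| = fV + V²/R  →  V² + fR·V − fR·V_g = 0
With fR = 4.02×10⁻⁵ × 868×10³ m = 34.9 m/s:
V = [−fR + √((fR)² + 4 fR V_g)]/2 = [−34.9 + √(34.9² + 4×34.9×48)]/2 = 27 m/s
Subgeostrophic (V < V_g = 48 m/s), as expected around a low.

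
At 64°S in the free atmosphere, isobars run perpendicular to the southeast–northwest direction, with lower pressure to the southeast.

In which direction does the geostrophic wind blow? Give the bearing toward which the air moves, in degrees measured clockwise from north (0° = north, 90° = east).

The pressure-gradient force points toward the southeast (bearing 135°).
Geostrophic balance: in the Southern Hemisphere the Coriolis force deflects motion to the left, so the geostrophic wind blows 90° to the left of the pressure-gradient force (low pressure on the right).
Rotating 135° by 90° counterclockwise gives 045° — the wind blows toward the northeast.

045°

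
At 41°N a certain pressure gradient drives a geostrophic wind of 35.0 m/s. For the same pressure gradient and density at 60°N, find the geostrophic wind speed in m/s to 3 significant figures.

With the same pressure gradient and density, V_g ∝ 1/f ∝ 1/sin φ.
V₂ = V₁ · sin φ₁ / sin φ₂ = 35.0 × sin 41° / sin 60°
V₂ = 35.0 × 0.6561/0.8660 = 26.5 m/s

26.5 m/s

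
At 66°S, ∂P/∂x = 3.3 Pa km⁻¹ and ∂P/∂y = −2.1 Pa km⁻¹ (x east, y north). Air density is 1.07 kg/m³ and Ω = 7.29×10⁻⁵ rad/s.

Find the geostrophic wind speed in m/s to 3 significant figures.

Coriolis parameter at 66°S:
f = 2Ω sin φ = 2 × 7.29×10⁻⁵ × sin 66° = 1.33×10⁻⁴ s⁻¹
In the Southern Hemisphere f is negative: f = −1.33×10⁻⁴ s⁻¹.
Component geostrophic relations (x east, y north):
u_g = −(1/(fρ)) ∂P/∂y,  v_g = (1/(fρ)) ∂P/∂x
u_g = −(−2.1×10⁻³)/(−1.33×10⁻⁴ × 1.07) = −14.7 m/s;  v_g = (3.3×10⁻³)/(−1.33×10⁻⁴ × 1.07) = −23.2 m/s
|V_g| = √(u_g² + v_g²) = 27.4 m/s

27.4 m/s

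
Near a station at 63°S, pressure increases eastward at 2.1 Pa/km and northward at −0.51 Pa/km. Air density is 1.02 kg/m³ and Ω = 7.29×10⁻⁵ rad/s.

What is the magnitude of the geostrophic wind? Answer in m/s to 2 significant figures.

Coriolis parameter at 63°S:
f = 2Ω sin φ = 2 × 7.29×10⁻⁵ × sin 63° = 1.30×10⁻⁴ s⁻¹
In the Southern Hemisphere f is negative: f = −1.30×10⁻⁴ s⁻¹.
Component geostrophic relations (x east, y north):
u_g = −(1/(fρ)) ∂P/∂y,  v_g = (1/(fρ)) ∂P/∂x
u_g = −(−0.51×10⁻³)/(−1.30×10⁻⁴ × 1.02) = −3.85 m/s;  v_g = (2.1×10⁻³)/(−1.30×10⁻⁴ × 1.02) = −15.8 m/s
|V_g| = √(u_g² + v_g²) = 16.3 m/s

16 m/s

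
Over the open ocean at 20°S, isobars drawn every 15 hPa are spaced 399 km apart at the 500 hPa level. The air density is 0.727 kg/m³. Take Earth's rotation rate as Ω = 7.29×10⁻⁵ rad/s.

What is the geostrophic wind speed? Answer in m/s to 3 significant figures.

Coriolis parameter at 20°S:
f = 2Ω sin φ = 2 × 7.29×10⁻⁵ × sin 20° = 4.99×10⁻⁵ s⁻¹
Pressure gradient: |∂P/∂n| = 1500 Pa / 399000 m = 3.76×10⁻³ Pa/m
Geostrophic balance (pressure-gradient force = Coriolis force):
V_g = (1/(fρ)) |∂P/∂n| = 3.76×10⁻³ / (4.99×10⁻⁵ × 0.727) = 104 m/s

104 m/s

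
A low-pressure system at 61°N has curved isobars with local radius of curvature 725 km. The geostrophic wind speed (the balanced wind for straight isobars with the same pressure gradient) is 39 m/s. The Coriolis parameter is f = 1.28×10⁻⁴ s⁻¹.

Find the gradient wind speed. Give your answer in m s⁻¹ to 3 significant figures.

Around a low, centrifugal force acts outward with Coriolis, so pressure-gradient force balances both:
(1/ρ)|∂P/∂n| = fV + V²/R  →  V² + fR·V − fR·V_g = 0
With fR = 1.28×10⁻⁴ × 725×10³ m = 92.8 m/s:
V = [−fR + √((fR)² + 4 fR V_g)]/2 = [−92.8 + √(92.8² + 4×92.8×39)]/2 = 29.6 m/s
Subgeostrophic (V < V_g = 39 m/s), as expected around a low.

29.6 m s⁻¹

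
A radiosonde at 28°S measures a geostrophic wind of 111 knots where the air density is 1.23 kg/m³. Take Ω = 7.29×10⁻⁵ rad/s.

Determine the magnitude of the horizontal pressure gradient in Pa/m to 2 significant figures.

4.8×10⁻³ Pa/m

Coriolis parameter at 28°S:
f = 2Ω sin φ = 2 × 7.29×10⁻⁵ × sin 28° = 6.84×10⁻⁵ s⁻¹
Wind speed in SI: 111 knots = 57.1 m/s
Geostrophic balance rearranged: |∂P/∂n| = f ρ V_g
|∂P/∂n| = 6.84×10⁻⁵ × 1.23 × 57.1 = 4.81×10⁻³ Pa/m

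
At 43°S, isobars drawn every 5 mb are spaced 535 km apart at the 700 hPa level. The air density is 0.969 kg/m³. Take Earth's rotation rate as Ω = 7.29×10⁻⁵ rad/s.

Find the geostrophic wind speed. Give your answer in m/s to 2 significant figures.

Coriolis parameter at 43°S:
f = 2Ω sin φ = 2 × 7.29×10⁻⁵ × sin 43° = 9.94×10⁻⁵ s⁻¹
Pressure gradient: |∂P/∂n| = 500 Pa / 535000 m = 9.35×10⁻⁴ Pa/m
Geostrophic balance (pressure-gradient force = Coriolis force):
V_g = (1/(fρ)) |∂P/∂n| = 9.35×10⁻⁴ / (9.94×10⁻⁵ × 0.969) = 9.70 m/s

9.7 m/s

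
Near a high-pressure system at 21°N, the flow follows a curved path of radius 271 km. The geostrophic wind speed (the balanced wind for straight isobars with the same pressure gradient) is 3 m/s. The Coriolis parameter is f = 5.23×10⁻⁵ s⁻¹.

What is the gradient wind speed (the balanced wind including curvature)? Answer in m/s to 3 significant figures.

4.31 m/s

Around a high, pressure-gradient force acts outward with centrifugal, so Coriolis balances both:
fV = (1/ρ)|∂P/∂n| + V²/R  →  V² − fR·V + fR·V_g = 0
With fR = 5.23×10⁻⁵ × 271×10³ m = 14.2 m/s:
V = [fR − √((fR)² − 4 fR V_g)]/2 = [14.2 − √(14.2² − 4×14.2×3)]/2 = 4.31 m/s
Supergeostrophic (V > V_g = 3 m/s), as expected around a high.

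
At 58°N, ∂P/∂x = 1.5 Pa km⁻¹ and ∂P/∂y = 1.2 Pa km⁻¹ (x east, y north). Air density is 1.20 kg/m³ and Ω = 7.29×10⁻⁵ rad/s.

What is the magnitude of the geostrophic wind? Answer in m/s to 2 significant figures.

Coriolis parameter at 58°N:
f = 2Ω sin φ = 2 × 7.29×10⁻⁵ × sin 58° = 1.24×10⁻⁴ s⁻¹
Component geostrophic relations (x east, y north):
u_g = −(1/(fρ)) ∂P/∂y,  v_g = (1/(fρ)) ∂P/∂x
u_g = −(1.2×10⁻³)/(1.24×10⁻⁴ × 1.20) = −8.09 m/s;  v_g = (1.5×10⁻³)/(1.24×10⁻⁴ × 1.20) = 10.1 m/s
|V_g| = √(u_g² + v_g²) = 12.9 m/s

13 m/s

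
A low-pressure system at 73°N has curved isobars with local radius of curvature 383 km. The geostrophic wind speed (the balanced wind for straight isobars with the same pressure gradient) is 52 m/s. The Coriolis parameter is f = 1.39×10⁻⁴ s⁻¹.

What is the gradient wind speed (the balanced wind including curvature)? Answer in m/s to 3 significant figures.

32.3 m/s

Around a low, centrifugal force acts outward with Coriolis, so pressure-gradient force balances both:
(1/ρ)|∂P/∂n| = fV + V²/R  →  V² + fR·V − fR·V_g = 0
With fR = 1.39×10⁻⁴ × 383×10³ m = 53.2 m/s:
V = [−fR + √((fR)² + 4 fR V_g)]/2 = [−53.2 + √(53.2² + 4×53.2×52)]/2 = 32.3 m/s
Subgeostrophic (V < V_g = 52 m/s), as expected around a low.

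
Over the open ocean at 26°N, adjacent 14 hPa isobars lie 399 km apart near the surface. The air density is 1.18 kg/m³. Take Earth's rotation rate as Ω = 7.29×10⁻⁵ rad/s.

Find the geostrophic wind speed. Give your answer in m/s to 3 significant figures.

46.5 m/s

Coriolis parameter at 26°N:
f = 2Ω sin φ = 2 × 7.29×10⁻⁵ × sin 26° = 6.39×10⁻⁵ s⁻¹
Pressure gradient: |∂P/∂n| = 1400 Pa / 399000 m = 3.51×10⁻³ Pa/m
Geostrophic balance (pressure-gradient force = Coriolis force):
V_g = (1/(fρ)) |∂P/∂n| = 3.51×10⁻³ / (6.39×10⁻⁵ × 1.18) = 46.5 m/s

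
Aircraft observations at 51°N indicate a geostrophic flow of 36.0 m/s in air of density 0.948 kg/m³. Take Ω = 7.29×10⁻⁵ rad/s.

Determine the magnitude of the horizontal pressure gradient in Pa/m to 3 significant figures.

3.87×10⁻³ Pa/m

Coriolis parameter at 51°N:
f = 2Ω sin φ = 2 × 7.29×10⁻⁵ × sin 51° = 1.13×10⁻⁴ s⁻¹
Geostrophic balance rearranged: |∂P/∂n| = f ρ V_g
|∂P/∂n| = 1.13×10⁻⁴ × 0.948 × 36.0 = 3.87×10⁻³ Pa/m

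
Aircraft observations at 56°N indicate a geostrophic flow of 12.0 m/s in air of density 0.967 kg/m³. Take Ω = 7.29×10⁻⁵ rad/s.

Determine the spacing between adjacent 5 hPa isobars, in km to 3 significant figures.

356 km

Coriolis parameter at 56°N:
f = 2Ω sin φ = 2 × 7.29×10⁻⁵ × sin 56° = 1.21×10⁻⁴ s⁻¹
Geostrophic balance rearranged: |∂P/∂n| = f ρ V_g
|∂P/∂n| = 1.21×10⁻⁴ × 0.967 × 12.0 = 1.40×10⁻³ Pa/m
Isobar spacing: Δn = ΔP/|∂P/∂n| = 500 Pa / 1.40×10⁻³ Pa/m = 356476 m ≈ 356 km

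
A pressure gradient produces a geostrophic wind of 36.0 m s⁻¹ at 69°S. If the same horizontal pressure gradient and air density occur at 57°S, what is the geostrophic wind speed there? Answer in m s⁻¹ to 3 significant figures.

With the same pressure gradient and density, V_g ∝ 1/f ∝ 1/sin φ.
V₂ = V₁ · sin φ₁ / sin φ₂ = 36.0 × sin 69° / sin 57°
V₂ = 36.0 × 0.9336/0.8387 = 40.1 m s⁻¹

40.1 m s⁻¹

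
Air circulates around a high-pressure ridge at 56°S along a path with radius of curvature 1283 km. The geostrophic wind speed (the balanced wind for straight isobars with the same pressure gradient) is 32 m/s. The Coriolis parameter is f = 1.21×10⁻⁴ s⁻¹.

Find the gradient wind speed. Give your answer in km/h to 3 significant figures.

162 km/h

Around a high, pressure-gradient force acts outward with centrifugal, so Coriolis balances both:
fV = (1/ρ)|∂P/∂n| + V²/R  →  V² − fR·V + fR·V_g = 0
With fR = 1.21×10⁻⁴ × 1283×10³ m = 155 m/s:
V = [fR − √((fR)² − 4 fR V_g)]/2 = [155 − √(155² − 4×155×32)]/2 = 45.1 m/s
Supergeostrophic (V > V_g = 32 m/s), as expected around a high.
Converting: 45.1 m/s × 3.6 = 162 km/h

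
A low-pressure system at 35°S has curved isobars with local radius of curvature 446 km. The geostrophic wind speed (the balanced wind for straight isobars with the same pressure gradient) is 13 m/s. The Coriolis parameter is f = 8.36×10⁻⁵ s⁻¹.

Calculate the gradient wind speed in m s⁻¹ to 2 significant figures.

10 m s⁻¹

Around a low, centrifugal force acts outward with Coriolis, so pressure-gradient force balances both:
(1/ρ)|∂P/∂n| = fV + V²/R  →  V² + fR·V − fR·V_g = 0
With fR = 8.36×10⁻⁵ × 446×10³ m = 37.3 m/s:
V = [−fR + √((fR)² + 4 fR V_g)]/2 = [−37.3 + √(37.3² + 4×37.3×13)]/2 = 10.2 m/s
Subgeostrophic (V < V_g = 13 m/s), as expected around a low.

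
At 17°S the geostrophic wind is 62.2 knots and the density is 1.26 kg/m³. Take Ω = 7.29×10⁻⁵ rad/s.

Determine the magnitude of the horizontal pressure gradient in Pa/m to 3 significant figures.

Coriolis parameter at 17°S:
f = 2Ω sin φ = 2 × 7.29×10⁻⁵ × sin 17° = 4.26×10⁻⁵ s⁻¹
Wind speed in SI: 62.2 knots = 32.0 m/s
Geostrophic balance rearranged: |∂P/∂n| = f ρ V_g
|∂P/∂n| = 4.26×10⁻⁵ × 1.26 × 32.0 = 1.72×10⁻³ Pa/m

1.72×10⁻³ Pa/m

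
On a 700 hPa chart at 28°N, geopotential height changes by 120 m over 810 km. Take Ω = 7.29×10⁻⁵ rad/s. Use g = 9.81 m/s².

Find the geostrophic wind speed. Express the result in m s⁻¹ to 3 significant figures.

21.2 m s⁻¹

Coriolis parameter at 28°N:
f = 2Ω sin φ = 2 × 7.29×10⁻⁵ × sin 28° = 6.84×10⁻⁵ s⁻¹
Height gradient: |∂Z/∂n| = 120 m / 810000 m = 1.48×10⁻⁴
On a pressure surface, geostrophic balance gives V_g = (g/f)|∂Z/∂n|:
V_g = 9.81 × 1.48×10⁻⁴ / 6.84×10⁻⁵ = 21.2 m/s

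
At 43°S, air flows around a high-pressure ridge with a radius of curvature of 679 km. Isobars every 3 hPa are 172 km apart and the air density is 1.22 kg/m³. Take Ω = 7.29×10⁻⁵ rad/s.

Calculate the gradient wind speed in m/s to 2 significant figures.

21 m/s

Coriolis parameter at 43°S:
f = 2Ω sin φ = 2 × 7.29×10⁻⁵ × sin 43° = 9.94×10⁻⁵ s⁻¹
Pressure gradient: |∂P/∂n| = 300 Pa / 172000 m = 1.74×10⁻³ Pa/m
Geostrophic speed: V_g = |∂P/∂n|/(fρ) = 1.74×10⁻³/(9.94×10⁻⁵ × 1.22) = 14.4 m/s
Around a high, pressure-gradient force acts outward with centrifugal, so Coriolis balances both:
fV = (1/ρ)|∂P/∂n| + V²/R  →  V² − fR·V + fR·V_g = 0
With fR = 9.94×10⁻⁵ × 679×10³ m = 67.5 m/s:
V = [fR − √((fR)² − 4 fR V_g)]/2 = [67.5 − √(67.5² − 4×67.5×14.4)]/2 = 20.8 m/s
Supergeostrophic (V > V_g = 14.4 m/s), as expected around a high.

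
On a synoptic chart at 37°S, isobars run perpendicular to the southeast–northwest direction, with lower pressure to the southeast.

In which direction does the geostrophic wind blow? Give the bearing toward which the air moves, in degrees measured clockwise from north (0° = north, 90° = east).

045°

The pressure-gradient force points toward the southeast (bearing 135°).
Geostrophic balance: in the Southern Hemisphere the Coriolis force deflects motion to the left, so the geostrophic wind blows 90° to the left of the pressure-gradient force (low pressure on the right).
Rotating 135° by 90° counterclockwise gives 045° — the wind blows toward the northeast.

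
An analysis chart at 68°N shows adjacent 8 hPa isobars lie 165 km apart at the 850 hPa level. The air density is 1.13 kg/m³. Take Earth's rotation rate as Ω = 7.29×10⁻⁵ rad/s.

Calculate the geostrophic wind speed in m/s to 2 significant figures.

Coriolis parameter at 68°N:
f = 2Ω sin φ = 2 × 7.29×10⁻⁵ × sin 68° = 1.35×10⁻⁴ s⁻¹
Pressure gradient: |∂P/∂n| = 800 Pa / 165000 m = 4.85×10⁻³ Pa/m
Geostrophic balance (pressure-gradient force = Coriolis force):
V_g = (1/(fρ)) |∂P/∂n| = 4.85×10⁻³ / (1.35×10⁻⁴ × 1.13) = 31.7 m/s

32 m/s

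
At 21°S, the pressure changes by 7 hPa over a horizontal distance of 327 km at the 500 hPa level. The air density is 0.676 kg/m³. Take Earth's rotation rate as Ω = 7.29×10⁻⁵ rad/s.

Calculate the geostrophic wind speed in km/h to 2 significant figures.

Coriolis parameter at 21°S:
f = 2Ω sin φ = 2 × 7.29×10⁻⁵ × sin 21° = 5.23×10⁻⁵ s⁻¹
Pressure gradient: |∂P/∂n| = 700 Pa / 327000 m = 2.14×10⁻³ Pa/m
Geostrophic balance (pressure-gradient force = Coriolis force):
V_g = (1/(fρ)) |∂P/∂n| = 2.14×10⁻³ / (5.23×10⁻⁵ × 0.676) = 60.6 m/s
Converting: 60.6 m/s × 3.6 = 220 km/h

220 km/h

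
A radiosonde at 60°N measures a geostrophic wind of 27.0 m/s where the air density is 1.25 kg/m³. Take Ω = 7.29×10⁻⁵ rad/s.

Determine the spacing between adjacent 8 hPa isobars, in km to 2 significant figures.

Coriolis parameter at 60°N:
f = 2Ω sin φ = 2 × 7.29×10⁻⁵ × sin 60° = 1.26×10⁻⁴ s⁻¹
Geostrophic balance rearranged: |∂P/∂n| = f ρ V_g
|∂P/∂n| = 1.26×10⁻⁴ × 1.25 × 27.0 = 4.26×10⁻³ Pa/m
Isobar spacing: Δn = ΔP/|∂P/∂n| = 800 Pa / 4.26×10⁻³ Pa/m = 187728 m ≈ 190 km

190 km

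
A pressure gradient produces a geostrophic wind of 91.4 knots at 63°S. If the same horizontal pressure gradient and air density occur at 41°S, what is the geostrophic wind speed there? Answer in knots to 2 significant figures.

With the same pressure gradient and density, V_g ∝ 1/f ∝ 1/sin φ.
V₂ = V₁ · sin φ₁ / sin φ₂ = 91.4 × sin 63° / sin 41°
V₂ = 91.4 × 0.8910/0.6561 = 120 knots

120 knots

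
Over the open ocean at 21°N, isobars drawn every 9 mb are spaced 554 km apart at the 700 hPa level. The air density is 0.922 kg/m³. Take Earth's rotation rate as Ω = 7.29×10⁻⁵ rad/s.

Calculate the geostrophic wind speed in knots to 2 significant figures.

Coriolis parameter at 21°N:
f = 2Ω sin φ = 2 × 7.29×10⁻⁵ × sin 21° = 5.23×10⁻⁵ s⁻¹
Pressure gradient: |∂P/∂n| = 900 Pa / 554000 m = 1.62×10⁻³ Pa/m
Geostrophic balance (pressure-gradient force = Coriolis force):
V_g = (1/(fρ)) |∂P/∂n| = 1.62×10⁻³ / (5.23×10⁻⁵ × 0.922) = 33.7 m/s
Converting: 33.7 m/s × 1.944 = 66 knots

66 knots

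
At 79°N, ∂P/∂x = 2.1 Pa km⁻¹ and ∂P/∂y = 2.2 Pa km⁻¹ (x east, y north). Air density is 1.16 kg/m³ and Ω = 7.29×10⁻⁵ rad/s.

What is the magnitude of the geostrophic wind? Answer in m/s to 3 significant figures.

18.3 m/s

Coriolis parameter at 79°N:
f = 2Ω sin φ = 2 × 7.29×10⁻⁵ × sin 79° = 1.43×10⁻⁴ s⁻¹
Component geostrophic relations (x east, y north):
u_g = −(1/(fρ)) ∂P/∂y,  v_g = (1/(fρ)) ∂P/∂x
u_g = −(2.2×10⁻³)/(1.43×10⁻⁴ × 1.16) = −13.3 m/s;  v_g = (2.1×10⁻³)/(1.43×10⁻⁴ × 1.16) = 12.6 m/s
|V_g| = √(u_g² + v_g²) = 18.3 m/s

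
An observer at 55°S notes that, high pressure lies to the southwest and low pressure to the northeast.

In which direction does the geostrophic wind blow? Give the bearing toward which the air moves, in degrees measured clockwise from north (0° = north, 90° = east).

The pressure-gradient force points toward the northeast (bearing 045°).
Geostrophic balance: in the Southern Hemisphere the Coriolis force deflects motion to the left, so the geostrophic wind blows 90° to the left of the pressure-gradient force (low pressure on the right).
Rotating 045° by 90° counterclockwise gives 315° — the wind blows toward the northwest.

315°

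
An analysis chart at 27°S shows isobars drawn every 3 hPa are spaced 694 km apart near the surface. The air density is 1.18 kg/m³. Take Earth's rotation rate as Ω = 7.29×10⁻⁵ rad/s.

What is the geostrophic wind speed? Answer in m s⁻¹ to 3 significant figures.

Coriolis parameter at 27°S:
f = 2Ω sin φ = 2 × 7.29×10⁻⁵ × sin 27° = 6.62×10⁻⁵ s⁻¹
Pressure gradient: |∂P/∂n| = 300 Pa / 694000 m = 4.32×10⁻⁴ Pa/m
Geostrophic balance (pressure-gradient force = Coriolis force):
V_g = (1/(fρ)) |∂P/∂n| = 4.32×10⁻⁴ / (6.62×10⁻⁵ × 1.18) = 5.53 m/s

5.53 m s⁻¹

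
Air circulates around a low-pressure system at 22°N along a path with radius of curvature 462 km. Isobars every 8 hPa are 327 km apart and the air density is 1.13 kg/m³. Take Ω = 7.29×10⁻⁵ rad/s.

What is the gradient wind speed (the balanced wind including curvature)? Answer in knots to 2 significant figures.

42 knots

Coriolis parameter at 22°N:
f = 2Ω sin φ = 2 × 7.29×10⁻⁵ × sin 22° = 5.46×10⁻⁵ s⁻¹
Pressure gradient: |∂P/∂n| = 800 Pa / 327000 m = 2.45×10⁻³ Pa/m
Geostrophic speed: V_g = |∂P/∂n|/(fρ) = 2.45×10⁻³/(5.46×10⁻⁵ × 1.13) = 39.6 m/s
Around a low, centrifugal force acts outward with Coriolis, so pressure-gradient force balances both:
(1/ρ)|∂P/∂n| = fV + V²/R  →  V² + fR·V − fR·V_g = 0
With fR = 5.46×10⁻⁵ × 462×10³ m = 25.2 m/s:
V = [−fR + √((fR)² + 4 fR V_g)]/2 = [−25.2 + √(25.2² + 4×25.2×39.6)]/2 = 21.4 m/s
Subgeostrophic (V < V_g = 39.6 m/s), as expected around a low.
Converting: 21.4 m/s × 1.944 = 42 knots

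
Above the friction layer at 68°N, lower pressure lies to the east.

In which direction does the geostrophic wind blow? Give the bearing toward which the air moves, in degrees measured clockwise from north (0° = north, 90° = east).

The pressure-gradient force points toward the east (bearing 090°).
Geostrophic balance: in the Northern Hemisphere the Coriolis force deflects motion to the right, so the geostrophic wind blows 90° to the right of the pressure-gradient force (low pressure on the left).
Rotating 090° by 90° clockwise gives 180° — the wind blows toward the south.

180°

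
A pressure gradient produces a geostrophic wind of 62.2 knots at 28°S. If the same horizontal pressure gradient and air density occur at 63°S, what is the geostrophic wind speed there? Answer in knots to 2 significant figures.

33 knots

With the same pressure gradient and density, V_g ∝ 1/f ∝ 1/sin φ.
V₂ = V₁ · sin φ₁ / sin φ₂ = 62.2 × sin 28° / sin 63°
V₂ = 62.2 × 0.4695/0.8910 = 33 knots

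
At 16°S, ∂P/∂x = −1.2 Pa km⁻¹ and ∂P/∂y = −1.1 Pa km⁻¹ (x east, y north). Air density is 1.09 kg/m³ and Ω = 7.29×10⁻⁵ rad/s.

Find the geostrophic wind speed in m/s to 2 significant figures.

37 m/s

Coriolis parameter at 16°S:
f = 2Ω sin φ = 2 × 7.29×10⁻⁵ × sin 16° = 4.02×10⁻⁵ s⁻¹
In the Southern Hemisphere f is negative: f = −4.02×10⁻⁵ s⁻¹.
Component geostrophic relations (x east, y north):
u_g = −(1/(fρ)) ∂P/∂y,  v_g = (1/(fρ)) ∂P/∂x
u_g = −(−1.1×10⁻³)/(−4.02×10⁻⁵ × 1.09) = −25.1 m/s;  v_g = (−1.2×10⁻³)/(−4.02×10⁻⁵ × 1.09) = 27.4 m/s
|V_g| = √(u_g² + v_g²) = 37.2 m/s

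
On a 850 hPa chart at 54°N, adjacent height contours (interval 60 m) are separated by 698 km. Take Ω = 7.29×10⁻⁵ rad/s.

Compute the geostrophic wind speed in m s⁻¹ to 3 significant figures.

7.15 m s⁻¹

Coriolis parameter at 54°N:
f = 2Ω sin φ = 2 × 7.29×10⁻⁵ × sin 54° = 1.18×10⁻⁴ s⁻¹
Height gradient: |∂Z/∂n| = 60 m / 698000 m = 8.60×10⁻⁵
On a pressure surface, geostrophic balance gives V_g = (g/f)|∂Z/∂n|:
V_g = 9.81 × 8.60×10⁻⁵ / 1.18×10⁻⁴ = 7.15 m/s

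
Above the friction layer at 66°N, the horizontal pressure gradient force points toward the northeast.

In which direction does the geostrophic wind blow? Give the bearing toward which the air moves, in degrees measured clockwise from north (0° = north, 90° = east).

135°

The pressure-gradient force points toward the northeast (bearing 045°).
Geostrophic balance: in the Northern Hemisphere the Coriolis force deflects motion to the right, so the geostrophic wind blows 90° to the right of the pressure-gradient force (low pressure on the left).
Rotating 045° by 90° clockwise gives 135° — the wind blows toward the southeast.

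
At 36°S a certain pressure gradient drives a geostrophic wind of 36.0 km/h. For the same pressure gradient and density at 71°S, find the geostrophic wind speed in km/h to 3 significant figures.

22.4 km/h

With the same pressure gradient and density, V_g ∝ 1/f ∝ 1/sin φ.
V₂ = V₁ · sin φ₁ / sin φ₂ = 36.0 × sin 36° / sin 71°
V₂ = 36.0 × 0.5878/0.9455 = 22.4 km/h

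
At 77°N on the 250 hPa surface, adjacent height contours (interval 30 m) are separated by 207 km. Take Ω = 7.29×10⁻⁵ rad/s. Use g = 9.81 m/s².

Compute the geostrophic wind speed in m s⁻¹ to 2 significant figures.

Coriolis parameter at 77°N:
f = 2Ω sin φ = 2 × 7.29×10⁻⁵ × sin 77° = 1.42×10⁻⁴ s⁻¹
Height gradient: |∂Z/∂n| = 30 m / 207000 m = 1.45×10⁻⁴
On a pressure surface, geostrophic balance gives V_g = (g/f)|∂Z/∂n|:
V_g = 9.81 × 1.45×10⁻⁴ / 1.42×10⁻⁴ = 10.0 m/s

10 m s⁻¹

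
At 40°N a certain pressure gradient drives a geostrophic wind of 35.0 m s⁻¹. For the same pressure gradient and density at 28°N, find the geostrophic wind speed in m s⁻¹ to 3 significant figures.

With the same pressure gradient and density, V_g ∝ 1/f ∝ 1/sin φ.
V₂ = V₁ · sin φ₁ / sin φ₂ = 35.0 × sin 40° / sin 28°
V₂ = 35.0 × 0.6428/0.4695 = 47.9 m s⁻¹

47.9 m s⁻¹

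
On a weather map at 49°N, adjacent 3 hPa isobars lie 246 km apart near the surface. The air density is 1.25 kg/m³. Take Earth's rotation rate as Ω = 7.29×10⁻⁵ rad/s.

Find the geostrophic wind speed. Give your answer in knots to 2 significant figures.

Coriolis parameter at 49°N:
f = 2Ω sin φ = 2 × 7.29×10⁻⁵ × sin 49° = 1.10×10⁻⁴ s⁻¹
Pressure gradient: |∂P/∂n| = 300 Pa / 246000 m = 1.22×10⁻³ Pa/m
Geostrophic balance (pressure-gradient force = Coriolis force):
V_g = (1/(fρ)) |∂P/∂n| = 1.22×10⁻³ / (1.10×10⁻⁴ × 1.25) = 8.87 m/s
Converting: 8.87 m/s × 1.944 = 17 knots

17 knots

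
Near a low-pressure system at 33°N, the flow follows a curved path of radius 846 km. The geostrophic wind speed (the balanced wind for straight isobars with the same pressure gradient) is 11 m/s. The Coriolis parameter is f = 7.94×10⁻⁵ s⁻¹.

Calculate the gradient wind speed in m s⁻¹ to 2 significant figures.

Around a low, centrifugal force acts outward with Coriolis, so pressure-gradient force balances both:
(1/ρ)|∂P/∂n| = fV + V²/R  →  V² + fR·V − fR·V_g = 0
With fR = 7.94×10⁻⁵ × 846×10³ m = 67.2 m/s:
V = [−fR + √((fR)² + 4 fR V_g)]/2 = [−67.2 + √(67.2² + 4×67.2×11)]/2 = 9.62 m/s
Subgeostrophic (V < V_g = 11 m/s), as expected around a low.

9.6 m s⁻¹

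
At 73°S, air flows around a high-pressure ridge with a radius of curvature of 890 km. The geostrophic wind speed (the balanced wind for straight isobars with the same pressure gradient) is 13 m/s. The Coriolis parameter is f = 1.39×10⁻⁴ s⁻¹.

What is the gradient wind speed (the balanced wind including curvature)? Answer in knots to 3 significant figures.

Around a high, pressure-gradient force acts outward with centrifugal, so Coriolis balances both:
fV = (1/ρ)|∂P/∂n| + V²/R  →  V² − fR·V + fR·V_g = 0
With fR = 1.39×10⁻⁴ × 890×10³ m = 124 m/s:
V = [fR − √((fR)² − 4 fR V_g)]/2 = [124 − √(124² − 4×124×13)]/2 = 14.8 m/s
Supergeostrophic (V > V_g = 13 m/s), as expected around a high.
Converting: 14.8 m/s × 1.944 = 28.7 knots

28.7 knots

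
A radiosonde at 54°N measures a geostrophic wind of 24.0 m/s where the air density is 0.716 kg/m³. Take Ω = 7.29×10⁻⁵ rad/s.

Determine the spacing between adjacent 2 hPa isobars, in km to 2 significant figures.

Coriolis parameter at 54°N:
f = 2Ω sin φ = 2 × 7.29×10⁻⁵ × sin 54° = 1.18×10⁻⁴ s⁻¹
Geostrophic balance rearranged: |∂P/∂n| = f ρ V_g
|∂P/∂n| = 1.18×10⁻⁴ × 0.716 × 24.0 = 2.03×10⁻³ Pa/m
Isobar spacing: Δn = ΔP/|∂P/∂n| = 200 Pa / 2.03×10⁻³ Pa/m = 98671 m ≈ 99 km

99 km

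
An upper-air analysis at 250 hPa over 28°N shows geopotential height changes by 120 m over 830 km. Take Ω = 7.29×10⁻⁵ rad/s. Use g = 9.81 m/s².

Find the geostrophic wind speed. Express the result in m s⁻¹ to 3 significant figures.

Coriolis parameter at 28°N:
f = 2Ω sin φ = 2 × 7.29×10⁻⁵ × sin 28° = 6.84×10⁻⁵ s⁻¹
Height gradient: |∂Z/∂n| = 120 m / 830000 m = 1.45×10⁻⁴
On a pressure surface, geostrophic balance gives V_g = (g/f)|∂Z/∂n|:
V_g = 9.81 × 1.45×10⁻⁴ / 6.84×10⁻⁵ = 20.7 m/s

20.7 m s⁻¹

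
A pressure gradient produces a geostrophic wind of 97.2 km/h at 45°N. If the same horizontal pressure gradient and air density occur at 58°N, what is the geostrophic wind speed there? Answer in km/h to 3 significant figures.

With the same pressure gradient and density, V_g ∝ 1/f ∝ 1/sin φ.
V₂ = V₁ · sin φ₁ / sin φ₂ = 97.2 × sin 45° / sin 58°
V₂ = 97.2 × 0.7071/0.8480 = 81.0 km/h

81.0 km/h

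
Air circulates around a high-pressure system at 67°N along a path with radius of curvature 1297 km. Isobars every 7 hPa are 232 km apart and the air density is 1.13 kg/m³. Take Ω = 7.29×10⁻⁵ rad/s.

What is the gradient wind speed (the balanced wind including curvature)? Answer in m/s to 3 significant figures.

22.9 m/s

Coriolis parameter at 67°N:
f = 2Ω sin φ = 2 × 7.29×10⁻⁵ × sin 67° = 1.34×10⁻⁴ s⁻¹
Pressure gradient: |∂P/∂n| = 700 Pa / 232000 m = 3.02×10⁻³ Pa/m
Geostrophic speed: V_g = |∂P/∂n|/(fρ) = 3.02×10⁻³/(1.34×10⁻⁴ × 1.13) = 19.9 m/s
Around a high, pressure-gradient force acts outward with centrifugal, so Coriolis balances both:
fV = (1/ρ)|∂P/∂n| + V²/R  →  V² − fR·V + fR·V_g = 0
With fR = 1.34×10⁻⁴ × 1297×10³ m = 174 m/s:
V = [fR − √((fR)² − 4 fR V_g)]/2 = [174 − √(174² − 4×174×19.9)]/2 = 22.9 m/s
Supergeostrophic (V > V_g = 19.9 m/s), as expected around a high.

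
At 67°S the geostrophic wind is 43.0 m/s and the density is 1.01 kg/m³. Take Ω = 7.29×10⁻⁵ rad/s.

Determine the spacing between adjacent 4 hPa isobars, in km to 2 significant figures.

69 km

Coriolis parameter at 67°S:
f = 2Ω sin φ = 2 × 7.29×10⁻⁵ × sin 67° = 1.34×10⁻⁴ s⁻¹
Geostrophic balance rearranged: |∂P/∂n| = f ρ V_g
|∂P/∂n| = 1.34×10⁻⁴ × 1.01 × 43.0 = 5.83×10⁻³ Pa/m
Isobar spacing: Δn = ΔP/|∂P/∂n| = 400 Pa / 5.83×10⁻³ Pa/m = 68626 m ≈ 69 km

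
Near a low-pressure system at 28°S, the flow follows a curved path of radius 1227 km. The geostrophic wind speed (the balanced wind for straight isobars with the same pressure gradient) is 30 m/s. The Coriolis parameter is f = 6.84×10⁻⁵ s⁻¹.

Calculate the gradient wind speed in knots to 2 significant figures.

46 knots

Around a low, centrifugal force acts outward with Coriolis, so pressure-gradient force balances both:
(1/ρ)|∂P/∂n| = fV + V²/R  →  V² + fR·V − fR·V_g = 0
With fR = 6.84×10⁻⁵ × 1227×10³ m = 83.9 m/s:
V = [−fR + √((fR)² + 4 fR V_g)]/2 = [−83.9 + √(83.9² + 4×83.9×30)]/2 = 23.4 m/s
Subgeostrophic (V < V_g = 30 m/s), as expected around a low.
Converting: 23.4 m/s × 1.944 = 46 knots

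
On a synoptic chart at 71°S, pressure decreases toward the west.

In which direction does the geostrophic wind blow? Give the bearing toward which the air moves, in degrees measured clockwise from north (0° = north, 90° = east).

180°

The pressure-gradient force points toward the west (bearing 270°).
Geostrophic balance: in the Southern Hemisphere the Coriolis force deflects motion to the left, so the geostrophic wind blows 90° to the left of the pressure-gradient force (low pressure on the right).
Rotating 270° by 90° counterclockwise gives 180° — the wind blows toward the south.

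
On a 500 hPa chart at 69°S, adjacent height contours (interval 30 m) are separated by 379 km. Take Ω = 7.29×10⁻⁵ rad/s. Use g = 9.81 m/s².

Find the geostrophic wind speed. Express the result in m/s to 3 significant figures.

Coriolis parameter at 69°S:
f = 2Ω sin φ = 2 × 7.29×10⁻⁵ × sin 69° = 1.36×10⁻⁴ s⁻¹
Height gradient: |∂Z/∂n| = 30 m / 379000 m = 7.92×10⁻⁵
On a pressure surface, geostrophic balance gives V_g = (g/f)|∂Z/∂n|:
V_g = 9.81 × 7.92×10⁻⁵ / 1.36×10⁻⁴ = 5.70 m/s

5.70 m/s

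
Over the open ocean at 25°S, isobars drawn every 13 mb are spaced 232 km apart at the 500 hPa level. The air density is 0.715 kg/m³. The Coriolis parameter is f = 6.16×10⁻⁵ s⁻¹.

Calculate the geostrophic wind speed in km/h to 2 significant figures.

Pressure gradient: |∂P/∂n| = 1300 Pa / 232000 m = 5.60×10⁻³ Pa/m
Geostrophic balance (pressure-gradient force = Coriolis force):
V_g = (1/(fρ)) |∂P/∂n| = 5.60×10⁻³ / (6.16×10⁻⁵ × 0.715) = 127 m/s
Converting: 127 m/s × 3.6 = 460 km/h

460 km/h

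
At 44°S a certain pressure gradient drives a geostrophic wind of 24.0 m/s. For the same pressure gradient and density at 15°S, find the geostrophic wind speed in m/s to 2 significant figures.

With the same pressure gradient and density, V_g ∝ 1/f ∝ 1/sin φ.
V₂ = V₁ · sin φ₁ / sin φ₂ = 24.0 × sin 44° / sin 15°
V₂ = 24.0 × 0.6947/0.2588 = 64 m/s

64 m/s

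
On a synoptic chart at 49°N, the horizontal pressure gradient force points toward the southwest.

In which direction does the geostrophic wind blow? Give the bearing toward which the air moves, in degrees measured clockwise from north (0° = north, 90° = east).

The pressure-gradient force points toward the southwest (bearing 225°).
Geostrophic balance: in the Northern Hemisphere the Coriolis force deflects motion to the right, so the geostrophic wind blows 90° to the right of the pressure-gradient force (low pressure on the left).
Rotating 225° by 90° clockwise gives 315° — the wind blows toward the northwest.

315°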